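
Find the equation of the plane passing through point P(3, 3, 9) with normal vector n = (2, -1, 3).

The plane through P with normal n = (a, b, c) satisfies n·(r - P) = 0,
i.e. ax + by + cz = a·x₀ + b·y₀ + c·z₀.
d = 2·3 + (-1)·3 + 3·9
  = 6 - 3 + 27
  = 30
Equation: 2x - y + 3z = 30

2x - y + 3z = 30


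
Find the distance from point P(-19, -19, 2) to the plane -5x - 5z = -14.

distance = |a·x₀ + b·y₀ + c·z₀ - d| / √(a² + b² + c²)
  = |(-5)·(-19) + 0·(-19) + (-5)·2 - (-14)| / √((-5)² + 0² + (-5)²)
  = |95 + 0 - 10 + 14| / √(25 + 0 + 25)
  = |99| / √50
  = 99 / 7.071
  ≈ 14

14


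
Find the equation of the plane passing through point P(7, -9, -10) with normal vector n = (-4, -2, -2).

The plane through P with normal n = (a, b, c) satisfies n·(r - P) = 0,
i.e. ax + by + cz = a·x₀ + b·y₀ + c·z₀.
d = (-4)·7 + (-2)·(-9) + (-2)·(-10)
  = -28 + 18 + 20
  = 10
Equation: -4x - 2y - 2z = 10

-4x - 2y - 2z = 10


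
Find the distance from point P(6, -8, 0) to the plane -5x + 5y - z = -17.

distance = |a·x₀ + b·y₀ + c·z₀ - d| / √(a² + b² + c²)
  = |(-5)·6 + 5·(-8) + (-1)·0 - (-17)| / √((-5)² + 5² + (-1)²)
  = |-30 - 40 + 0 + 17| / √(25 + 25 + 1)
  = |-53| / √51
  = 53 / 7.141
  ≈ 7.421

7.421


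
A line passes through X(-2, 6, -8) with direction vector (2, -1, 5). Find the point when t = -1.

P(t) = X + t·d
  = (-2 + 2·(-1), 6 + (-1)·(-1), -8 + 5·(-1))
  = (-2 - 2, 6 + 1, -8 - 5)
  = (-4, 7, -13)

(-4, 7, -13)


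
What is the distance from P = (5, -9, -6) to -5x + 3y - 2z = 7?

distance = |a·x₀ + b·y₀ + c·z₀ - d| / √(a² + b² + c²)
  = |(-5)·5 + 3·(-9) + (-2)·(-6) - 7| / √((-5)² + 3² + (-2)²)
  = |-25 - 27 + 12 - 7| / √(25 + 9 + 4)
  = |-47| / √38
  = 47 / 6.164
  ≈ 7.624

7.624


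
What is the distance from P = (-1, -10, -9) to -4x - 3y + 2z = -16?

distance = |a·x₀ + b·y₀ + c·z₀ - d| / √(a² + b² + c²)
  = |(-4)·(-1) + (-3)·(-10) + 2·(-9) - (-16)| / √((-4)² + (-3)² + 2²)
  = |4 + 30 - 18 + 16| / √(16 + 9 + 4)
  = |32| / √29
  = 32 / 5.385
  ≈ 5.942

5.942


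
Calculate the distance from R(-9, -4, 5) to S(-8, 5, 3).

d = √[(x₂-x₁)² + (y₂-y₁)² + (z₂-z₁)²]
  = √[1² + 9² + (-2)²]
  = √[1 + 81 + 4]
  = √86
  ≈ 9.274

9.274


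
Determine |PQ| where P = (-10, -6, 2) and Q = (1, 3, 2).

d = √[(x₂-x₁)² + (y₂-y₁)² + (z₂-z₁)²]
  = √[11² + 9² + 0²]
  = √[121 + 81 + 0]
  = √202
  ≈ 14.21

14.21


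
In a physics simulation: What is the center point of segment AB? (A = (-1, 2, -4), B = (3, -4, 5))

M = ((x₁+x₂)/2, (y₁+y₂)/2, (z₁+z₂)/2)
  = ((-1 + 3)/2, (2 - 4)/2, (-4 + 5)/2)
  = (2/2, -2/2, 1/2)
  = (1, -1, 0.5)

(1, -1, 0.5)


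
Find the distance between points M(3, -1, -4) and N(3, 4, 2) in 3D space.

d = √[(x₂-x₁)² + (y₂-y₁)² + (z₂-z₁)²]
  = √[0² + 5² + 6²]
  = √[0 + 25 + 36]
  = √61
  ≈ 7.81

7.81


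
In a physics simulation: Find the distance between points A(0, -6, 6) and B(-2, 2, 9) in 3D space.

d = √[(x₂-x₁)² + (y₂-y₁)² + (z₂-z₁)²]
  = √[(-2)² + 8² + 3²]
  = √[4 + 64 + 9]
  = √77
  ≈ 8.775

8.775


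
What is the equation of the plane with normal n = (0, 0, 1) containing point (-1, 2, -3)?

The plane through P with normal n = (a, b, c) satisfies n·(r - P) = 0,
i.e. ax + by + cz = a·x₀ + b·y₀ + c·z₀.
d = 0·(-1) + 0·2 + 1·(-3)
  = 0 + 0 - 3
  = -3
Equation: z = -3

z = -3


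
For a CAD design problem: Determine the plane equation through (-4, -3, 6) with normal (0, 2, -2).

The plane through P with normal n = (a, b, c) satisfies n·(r - P) = 0,
i.e. ax + by + cz = a·x₀ + b·y₀ + c·z₀.
d = 0·(-4) + 2·(-3) + (-2)·6
  = 0 - 6 - 12
  = -18
Equation: 2y - 2z = -18

2y - 2z = -18


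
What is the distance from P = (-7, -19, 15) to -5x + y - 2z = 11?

distance = |a·x₀ + b·y₀ + c·z₀ - d| / √(a² + b² + c²)
  = |(-5)·(-7) + 1·(-19) + (-2)·15 - 11| / √((-5)² + 1² + (-2)²)
  = |35 - 19 - 30 - 11| / √(25 + 1 + 4)
  = |-25| / √30
  = 25 / 5.477
  ≈ 4.564

4.564


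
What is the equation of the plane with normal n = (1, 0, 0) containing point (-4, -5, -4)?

The plane through P with normal n = (a, b, c) satisfies n·(r - P) = 0,
i.e. ax + by + cz = a·x₀ + b·y₀ + c·z₀.
d = 1·(-4) + 0·(-5) + 0·(-4)
  = -4 + 0 + 0
  = -4
Equation: x = -4

x = -4


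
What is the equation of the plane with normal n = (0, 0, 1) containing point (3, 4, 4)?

The plane through P with normal n = (a, b, c) satisfies n·(r - P) = 0,
i.e. ax + by + cz = a·x₀ + b·y₀ + c·z₀.
d = 0·3 + 0·4 + 1·4
  = 0 + 0 + 4
  = 4
Equation: z = 4

z = 4


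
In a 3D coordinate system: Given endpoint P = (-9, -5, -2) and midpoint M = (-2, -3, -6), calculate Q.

Q = 2M - P
  = (2·(-2) - (-9), 2·(-3) - (-5), 2·(-6) - (-2))
  = (-4 + 9, -6 + 5, -12 + 2)
  = (5, -1, -10)

(5, -1, -10)


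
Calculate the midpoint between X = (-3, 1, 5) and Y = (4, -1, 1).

M = ((x₁+x₂)/2, (y₁+y₂)/2, (z₁+z₂)/2)
  = ((-3 + 4)/2, (1 - 1)/2, (5 + 1)/2)
  = (1/2, 0/2, 6/2)
  = (0.5, 0, 3)

(0.5, 0, 3)


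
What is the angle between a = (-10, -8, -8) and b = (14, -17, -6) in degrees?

a·b = (-10)·14 + (-8)·(-17) + (-8)·(-6) = -140 + 136 + 48 = 44
|a| = √((-10)² + (-8)² + (-8)²) = √228 ≈ 15.1
|b| = √(14² + (-17)² + (-6)²) = √521 ≈ 22.83
cos θ = (a·b)/(|a||b|) = 44/(15.1·22.83) ≈ 0.1277
θ = arccos(0.1277) ≈ 82.67°

82.67°


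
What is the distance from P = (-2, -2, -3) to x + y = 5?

distance = |a·x₀ + b·y₀ + c·z₀ - d| / √(a² + b² + c²)
  = |1·(-2) + 1·(-2) + 0·(-3) - 5| / √(1² + 1² + 0²)
  = |-2 - 2 + 0 - 5| / √(1 + 1 + 0)
  = |-9| / √2
  = 9 / 1.414
  ≈ 6.364

6.364


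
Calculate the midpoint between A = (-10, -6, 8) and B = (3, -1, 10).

M = ((x₁+x₂)/2, (y₁+y₂)/2, (z₁+z₂)/2)
  = ((-10 + 3)/2, (-6 - 1)/2, (8 + 10)/2)
  = (-7/2, -7/2, 18/2)
  = (-3.5, -3.5, 9)

(-3.5, -3.5, 9)


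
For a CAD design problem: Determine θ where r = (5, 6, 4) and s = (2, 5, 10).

r·s = 5·2 + 6·5 + 4·10 = 10 + 30 + 40 = 80
|r| = √(5² + 6² + 4²) = √77 ≈ 8.775
|s| = √(2² + 5² + 10²) = √129 ≈ 11.36
cos θ = (r·s)/(|r||s|) = 80/(8.775·11.36) ≈ 0.8027
θ = arccos(0.8027) ≈ 36.61°

36.61°


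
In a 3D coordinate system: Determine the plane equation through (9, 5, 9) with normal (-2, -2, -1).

The plane through P with normal n = (a, b, c) satisfies n·(r - P) = 0,
i.e. ax + by + cz = a·x₀ + b·y₀ + c·z₀.
d = (-2)·9 + (-2)·5 + (-1)·9
  = -18 - 10 - 9
  = -37
Equation: -2x - 2y - z = -37

-2x - 2y - z = -37


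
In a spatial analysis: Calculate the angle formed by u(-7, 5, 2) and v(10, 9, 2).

u·v = (-7)·10 + 5·9 + 2·2 = -70 + 45 + 4 = -21
|u| = √((-7)² + 5² + 2²) = √78 ≈ 8.832
|v| = √(10² + 9² + 2²) = √185 ≈ 13.6
cos θ = (u·v)/(|u||v|) = -21/(8.832·13.6) ≈ -0.1748
θ = arccos(-0.1748) ≈ 100.1°

100.1°


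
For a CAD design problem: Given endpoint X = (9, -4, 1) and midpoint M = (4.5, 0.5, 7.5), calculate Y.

Y = 2M - X
  = (2·4.5 - 9, 2·0.5 - (-4), 2·7.5 - 1)
  = (9 - 9, 1 + 4, 15 - 1)
  = (0, 5, 14)

(0, 5, 14)


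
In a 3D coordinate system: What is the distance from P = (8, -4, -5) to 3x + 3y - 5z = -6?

distance = |a·x₀ + b·y₀ + c·z₀ - d| / √(a² + b² + c²)
  = |3·8 + 3·(-4) + (-5)·(-5) - (-6)| / √(3² + 3² + (-5)²)
  = |24 - 12 + 25 + 6| / √(9 + 9 + 25)
  = |43| / √43
  = 43 / 6.557
  ≈ 6.557

6.557


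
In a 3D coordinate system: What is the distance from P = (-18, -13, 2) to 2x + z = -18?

distance = |a·x₀ + b·y₀ + c·z₀ - d| / √(a² + b² + c²)
  = |2·(-18) + 0·(-13) + 1·2 - (-18)| / √(2² + 0² + 1²)
  = |-36 + 0 + 2 + 18| / √(4 + 0 + 1)
  = |-16| / √5
  = 16 / 2.236
  ≈ 7.155

7.155


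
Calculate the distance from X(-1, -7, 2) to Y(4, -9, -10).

d = √[(x₂-x₁)² + (y₂-y₁)² + (z₂-z₁)²]
  = √[5² + (-2)² + (-12)²]
  = √[25 + 4 + 144]
  = √173
  ≈ 13.15

13.15


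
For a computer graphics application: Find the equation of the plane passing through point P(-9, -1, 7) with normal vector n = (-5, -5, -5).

The plane through P with normal n = (a, b, c) satisfies n·(r - P) = 0,
i.e. ax + by + cz = a·x₀ + b·y₀ + c·z₀.
d = (-5)·(-9) + (-5)·(-1) + (-5)·7
  = 45 + 5 - 35
  = 15
Equation: -5x - 5y - 5z = 15

-5x - 5y - 5z = 15


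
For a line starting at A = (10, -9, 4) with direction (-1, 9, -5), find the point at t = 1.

P(t) = A + t·d
  = (10 + (-1)·1, -9 + 9·1, 4 + (-5)·1)
  = (10 - 1, -9 + 9, 4 - 5)
  = (9, 0, -1)

(9, 0, -1)


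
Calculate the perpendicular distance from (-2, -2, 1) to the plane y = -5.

distance = |a·x₀ + b·y₀ + c·z₀ - d| / √(a² + b² + c²)
  = |0·(-2) + 1·(-2) + 0·1 - (-5)| / √(0² + 1² + 0²)
  = |0 - 2 + 0 + 5| / √(0 + 1 + 0)
  = |3| / √1
  = 3 / 1
  ≈ 3

3


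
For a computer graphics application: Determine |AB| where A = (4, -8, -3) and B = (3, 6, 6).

d = √[(x₂-x₁)² + (y₂-y₁)² + (z₂-z₁)²]
  = √[(-1)² + 14² + 9²]
  = √[1 + 196 + 81]
  = √278
  ≈ 16.67

16.67


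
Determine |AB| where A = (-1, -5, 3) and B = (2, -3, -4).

d = √[(x₂-x₁)² + (y₂-y₁)² + (z₂-z₁)²]
  = √[3² + 2² + (-7)²]
  = √[9 + 4 + 49]
  = √62
  ≈ 7.874

7.874


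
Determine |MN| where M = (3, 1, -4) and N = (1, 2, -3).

d = √[(x₂-x₁)² + (y₂-y₁)² + (z₂-z₁)²]
  = √[(-2)² + 1² + 1²]
  = √[4 + 1 + 1]
  = √6
  ≈ 2.449

2.449


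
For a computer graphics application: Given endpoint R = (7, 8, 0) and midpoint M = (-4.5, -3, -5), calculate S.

S = 2M - R
  = (2·(-4.5) - 7, 2·(-3) - 8, 2·(-5) - 0)
  = (-9 - 7, -6 - 8, -10 + 0)
  = (-16, -14, -10)

(-16, -14, -10)


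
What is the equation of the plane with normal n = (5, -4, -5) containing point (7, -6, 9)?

The plane through P with normal n = (a, b, c) satisfies n·(r - P) = 0,
i.e. ax + by + cz = a·x₀ + b·y₀ + c·z₀.
d = 5·7 + (-4)·(-6) + (-5)·9
  = 35 + 24 - 45
  = 14
Equation: 5x - 4y - 5z = 14

5x - 4y - 5z = 14


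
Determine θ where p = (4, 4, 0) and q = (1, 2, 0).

p·q = 4·1 + 4·2 + 0·0 = 4 + 8 + 0 = 12
|p| = √(4² + 4² + 0²) = √32 ≈ 5.657
|q| = √(1² + 2² + 0²) = √5 ≈ 2.236
cos θ = (p·q)/(|p||q|) = 12/(5.657·2.236) ≈ 0.9487
θ = arccos(0.9487) ≈ 18.43°

18.43°


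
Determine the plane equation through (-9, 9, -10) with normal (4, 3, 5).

The plane through P with normal n = (a, b, c) satisfies n·(r - P) = 0,
i.e. ax + by + cz = a·x₀ + b·y₀ + c·z₀.
d = 4·(-9) + 3·9 + 5·(-10)
  = -36 + 27 - 50
  = -59
Equation: 4x + 3y + 5z = -59

4x + 3y + 5z = -59


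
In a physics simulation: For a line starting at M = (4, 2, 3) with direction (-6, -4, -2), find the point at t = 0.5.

P(t) = M + t·d
  = (4 + (-6)·0.5, 2 + (-4)·0.5, 3 + (-2)·0.5)
  = (4 - 3, 2 - 2, 3 - 1)
  = (1, 0, 2)

(1, 0, 2)


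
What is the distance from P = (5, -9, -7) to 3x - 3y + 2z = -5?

distance = |a·x₀ + b·y₀ + c·z₀ - d| / √(a² + b² + c²)
  = |3·5 + (-3)·(-9) + 2·(-7) - (-5)| / √(3² + (-3)² + 2²)
  = |15 + 27 - 14 + 5| / √(9 + 9 + 4)
  = |33| / √22
  = 33 / 4.69
  ≈ 7.036

7.036


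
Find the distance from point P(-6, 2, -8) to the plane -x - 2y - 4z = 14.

distance = |a·x₀ + b·y₀ + c·z₀ - d| / √(a² + b² + c²)
  = |(-1)·(-6) + (-2)·2 + (-4)·(-8) - 14| / √((-1)² + (-2)² + (-4)²)
  = |6 - 4 + 32 - 14| / √(1 + 4 + 16)
  = |20| / √21
  = 20 / 4.583
  ≈ 4.364

4.364


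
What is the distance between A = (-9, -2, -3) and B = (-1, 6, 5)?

d = √[(x₂-x₁)² + (y₂-y₁)² + (z₂-z₁)²]
  = √[8² + 8² + 8²]
  = √[64 + 64 + 64]
  = √192
  ≈ 13.86

13.86


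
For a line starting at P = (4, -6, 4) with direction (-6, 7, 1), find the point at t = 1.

P(t) = P + t·d
  = (4 + (-6)·1, -6 + 7·1, 4 + 1·1)
  = (4 - 6, -6 + 7, 4 + 1)
  = (-2, 1, 5)

(-2, 1, 5)


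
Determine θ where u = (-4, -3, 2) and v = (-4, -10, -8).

u·v = (-4)·(-4) + (-3)·(-10) + 2·(-8) = 16 + 30 - 16 = 30
|u| = √((-4)² + (-3)² + 2²) = √29 ≈ 5.385
|v| = √((-4)² + (-10)² + (-8)²) = √180 ≈ 13.42
cos θ = (u·v)/(|u||v|) = 30/(5.385·13.42) ≈ 0.4152
θ = arccos(0.4152) ≈ 65.47°

65.47°


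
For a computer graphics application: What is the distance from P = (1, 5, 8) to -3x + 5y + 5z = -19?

distance = |a·x₀ + b·y₀ + c·z₀ - d| / √(a² + b² + c²)
  = |(-3)·1 + 5·5 + 5·8 - (-19)| / √((-3)² + 5² + 5²)
  = |-3 + 25 + 40 + 19| / √(9 + 25 + 25)
  = |81| / √59
  = 81 / 7.681
  ≈ 10.55

10.55


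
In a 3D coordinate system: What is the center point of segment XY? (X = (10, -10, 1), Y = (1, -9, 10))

M = ((x₁+x₂)/2, (y₁+y₂)/2, (z₁+z₂)/2)
  = ((10 + 1)/2, (-10 - 9)/2, (1 + 10)/2)
  = (11/2, -19/2, 11/2)
  = (5.5, -9.5, 5.5)

(5.5, -9.5, 5.5)


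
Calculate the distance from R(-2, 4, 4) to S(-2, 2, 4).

d = √[(x₂-x₁)² + (y₂-y₁)² + (z₂-z₁)²]
  = √[0² + (-2)² + 0²]
  = √[0 + 4 + 0]
  = √4
  ≈ 2

2


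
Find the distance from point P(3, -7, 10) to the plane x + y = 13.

distance = |a·x₀ + b·y₀ + c·z₀ - d| / √(a² + b² + c²)
  = |1·3 + 1·(-7) + 0·10 - 13| / √(1² + 1² + 0²)
  = |3 - 7 + 0 - 13| / √(1 + 1 + 0)
  = |-17| / √2
  = 17 / 1.414
  ≈ 12.02

12.02


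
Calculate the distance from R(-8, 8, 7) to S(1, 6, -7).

d = √[(x₂-x₁)² + (y₂-y₁)² + (z₂-z₁)²]
  = √[9² + (-2)² + (-14)²]
  = √[81 + 4 + 196]
  = √281
  ≈ 16.76

16.76


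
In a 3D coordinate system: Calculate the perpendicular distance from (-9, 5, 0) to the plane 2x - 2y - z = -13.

distance = |a·x₀ + b·y₀ + c·z₀ - d| / √(a² + b² + c²)
  = |2·(-9) + (-2)·5 + (-1)·0 - (-13)| / √(2² + (-2)² + (-1)²)
  = |-18 - 10 + 0 + 13| / √(4 + 4 + 1)
  = |-15| / √9
  = 15 / 3
  ≈ 5

5


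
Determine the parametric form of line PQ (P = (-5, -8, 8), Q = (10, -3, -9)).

Direction vector d = Q - P = (10 + 5, -3 + 8, -9 - 8) = (15, 5, -17)
Parametric form r = P + t·d:
x = -5 + 15t, y = -8 + 5t, z = 8 - 17t

x = -5 + 15t, y = -8 + 5t, z = 8 - 17t


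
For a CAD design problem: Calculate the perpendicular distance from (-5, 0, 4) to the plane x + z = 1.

distance = |a·x₀ + b·y₀ + c·z₀ - d| / √(a² + b² + c²)
  = |1·(-5) + 0·0 + 1·4 - 1| / √(1² + 0² + 1²)
  = |-5 + 0 + 4 - 1| / √(1 + 0 + 1)
  = |-2| / √2
  = 2 / 1.414
  ≈ 1.414

1.414


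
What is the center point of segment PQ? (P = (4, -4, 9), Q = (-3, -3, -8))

M = ((x₁+x₂)/2, (y₁+y₂)/2, (z₁+z₂)/2)
  = ((4 - 3)/2, (-4 - 3)/2, (9 - 8)/2)
  = (1/2, -7/2, 1/2)
  = (0.5, -3.5, 0.5)

(0.5, -3.5, 0.5)


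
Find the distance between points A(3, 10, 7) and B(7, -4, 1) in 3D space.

d = √[(x₂-x₁)² + (y₂-y₁)² + (z₂-z₁)²]
  = √[4² + (-14)² + (-6)²]
  = √[16 + 196 + 36]
  = √248
  ≈ 15.75

15.75


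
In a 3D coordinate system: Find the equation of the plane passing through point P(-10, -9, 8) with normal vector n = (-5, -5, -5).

The plane through P with normal n = (a, b, c) satisfies n·(r - P) = 0,
i.e. ax + by + cz = a·x₀ + b·y₀ + c·z₀.
d = (-5)·(-10) + (-5)·(-9) + (-5)·8
  = 50 + 45 - 40
  = 55
Equation: -5x - 5y - 5z = 55

-5x - 5y - 5z = 55


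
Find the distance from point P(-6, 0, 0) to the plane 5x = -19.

distance = |a·x₀ + b·y₀ + c·z₀ - d| / √(a² + b² + c²)
  = |5·(-6) + 0·0 + 0·0 - (-19)| / √(5² + 0² + 0²)
  = |-30 + 0 + 0 + 19| / √(25 + 0 + 0)
  = |-11| / √25
  = 11 / 5
  ≈ 2.2

2.2


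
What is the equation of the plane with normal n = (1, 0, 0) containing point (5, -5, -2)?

The plane through P with normal n = (a, b, c) satisfies n·(r - P) = 0,
i.e. ax + by + cz = a·x₀ + b·y₀ + c·z₀.
d = 1·5 + 0·(-5) + 0·(-2)
  = 5 + 0 + 0
  = 5
Equation: x = 5

x = 5


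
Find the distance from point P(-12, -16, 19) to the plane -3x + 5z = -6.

distance = |a·x₀ + b·y₀ + c·z₀ - d| / √(a² + b² + c²)
  = |(-3)·(-12) + 0·(-16) + 5·19 - (-6)| / √((-3)² + 0² + 5²)
  = |36 + 0 + 95 + 6| / √(9 + 0 + 25)
  = |137| / √34
  = 137 / 5.831
  ≈ 23.5

23.5


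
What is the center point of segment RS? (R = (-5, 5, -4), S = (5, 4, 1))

M = ((x₁+x₂)/2, (y₁+y₂)/2, (z₁+z₂)/2)
  = ((-5 + 5)/2, (5 + 4)/2, (-4 + 1)/2)
  = (0/2, 9/2, -3/2)
  = (0, 4.5, -1.5)

(0, 4.5, -1.5)


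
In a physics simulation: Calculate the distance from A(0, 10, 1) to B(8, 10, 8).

d = √[(x₂-x₁)² + (y₂-y₁)² + (z₂-z₁)²]
  = √[8² + 0² + 7²]
  = √[64 + 0 + 49]
  = √113
  ≈ 10.63

10.63


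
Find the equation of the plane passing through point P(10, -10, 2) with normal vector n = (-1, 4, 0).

The plane through P with normal n = (a, b, c) satisfies n·(r - P) = 0,
i.e. ax + by + cz = a·x₀ + b·y₀ + c·z₀.
d = (-1)·10 + 4·(-10) + 0·2
  = -10 - 40 + 0
  = -50
Equation: -x + 4y = -50

-x + 4y = -50


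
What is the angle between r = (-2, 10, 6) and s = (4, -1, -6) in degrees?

r·s = (-2)·4 + 10·(-1) + 6·(-6) = -8 - 10 - 36 = -54
|r| = √((-2)² + 10² + 6²) = √140 ≈ 11.83
|s| = √(4² + (-1)² + (-6)²) = √53 ≈ 7.28
cos θ = (r·s)/(|r||s|) = -54/(11.83·7.28) ≈ -0.6269
θ = arccos(-0.6269) ≈ 128.8°

128.8°


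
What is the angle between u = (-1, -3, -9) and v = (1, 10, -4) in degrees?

u·v = (-1)·1 + (-3)·10 + (-9)·(-4) = -1 - 30 + 36 = 5
|u| = √((-1)² + (-3)² + (-9)²) = √91 ≈ 9.539
|v| = √(1² + 10² + (-4)²) = √117 ≈ 10.82
cos θ = (u·v)/(|u||v|) = 5/(9.539·10.82) ≈ 0.04846
θ = arccos(0.04846) ≈ 87.22°

87.22°


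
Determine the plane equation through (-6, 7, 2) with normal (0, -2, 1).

The plane through P with normal n = (a, b, c) satisfies n·(r - P) = 0,
i.e. ax + by + cz = a·x₀ + b·y₀ + c·z₀.
d = 0·(-6) + (-2)·7 + 1·2
  = 0 - 14 + 2
  = -12
Equation: -2y + z = -12

-2y + z = -12


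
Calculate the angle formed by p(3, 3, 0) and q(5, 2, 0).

p·q = 3·5 + 3·2 + 0·0 = 15 + 6 + 0 = 21
|p| = √(3² + 3² + 0²) = √18 ≈ 4.243
|q| = √(5² + 2² + 0²) = √29 ≈ 5.385
cos θ = (p·q)/(|p||q|) = 21/(4.243·5.385) ≈ 0.9191
θ = arccos(0.9191) ≈ 23.2°

23.2°


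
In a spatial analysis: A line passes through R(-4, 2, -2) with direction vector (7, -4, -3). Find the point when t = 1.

P(t) = R + t·d
  = (-4 + 7·1, 2 + (-4)·1, -2 + (-3)·1)
  = (-4 + 7, 2 - 4, -2 - 3)
  = (3, -2, -5)

(3, -2, -5)


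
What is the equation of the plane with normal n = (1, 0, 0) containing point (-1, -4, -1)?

The plane through P with normal n = (a, b, c) satisfies n·(r - P) = 0,
i.e. ax + by + cz = a·x₀ + b·y₀ + c·z₀.
d = 1·(-1) + 0·(-4) + 0·(-1)
  = -1 + 0 + 0
  = -1
Equation: x = -1

x = -1


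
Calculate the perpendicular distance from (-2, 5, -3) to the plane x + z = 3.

distance = |a·x₀ + b·y₀ + c·z₀ - d| / √(a² + b² + c²)
  = |1·(-2) + 0·5 + 1·(-3) - 3| / √(1² + 0² + 1²)
  = |-2 + 0 - 3 - 3| / √(1 + 0 + 1)
  = |-8| / √2
  = 8 / 1.414
  ≈ 5.657

5.657


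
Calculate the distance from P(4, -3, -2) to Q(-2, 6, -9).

d = √[(x₂-x₁)² + (y₂-y₁)² + (z₂-z₁)²]
  = √[(-6)² + 9² + (-7)²]
  = √[36 + 81 + 49]
  = √166
  ≈ 12.88

12.88


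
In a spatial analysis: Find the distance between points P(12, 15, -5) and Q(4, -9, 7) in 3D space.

d = √[(x₂-x₁)² + (y₂-y₁)² + (z₂-z₁)²]
  = √[(-8)² + (-24)² + 12²]
  = √[64 + 576 + 144]
  = √784
  ≈ 28

28


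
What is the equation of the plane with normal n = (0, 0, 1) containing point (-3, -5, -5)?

The plane through P with normal n = (a, b, c) satisfies n·(r - P) = 0,
i.e. ax + by + cz = a·x₀ + b·y₀ + c·z₀.
d = 0·(-3) + 0·(-5) + 1·(-5)
  = 0 + 0 - 5
  = -5
Equation: z = -5

z = -5


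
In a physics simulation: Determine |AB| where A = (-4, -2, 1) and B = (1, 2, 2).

d = √[(x₂-x₁)² + (y₂-y₁)² + (z₂-z₁)²]
  = √[5² + 4² + 1²]
  = √[25 + 16 + 1]
  = √42
  ≈ 6.481

6.481


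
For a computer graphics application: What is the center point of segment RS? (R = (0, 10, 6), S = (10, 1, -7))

M = ((x₁+x₂)/2, (y₁+y₂)/2, (z₁+z₂)/2)
  = ((0 + 10)/2, (10 + 1)/2, (6 - 7)/2)
  = (10/2, 11/2, -1/2)
  = (5, 5.5, -0.5)

(5, 5.5, -0.5)


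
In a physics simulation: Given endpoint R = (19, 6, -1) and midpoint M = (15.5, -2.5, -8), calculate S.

S = 2M - R
  = (2·15.5 - 19, 2·(-2.5) - 6, 2·(-8) - (-1))
  = (31 - 19, -5 - 6, -16 + 1)
  = (12, -11, -15)

(12, -11, -15)


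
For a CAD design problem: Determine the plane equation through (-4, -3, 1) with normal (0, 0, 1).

The plane through P with normal n = (a, b, c) satisfies n·(r - P) = 0,
i.e. ax + by + cz = a·x₀ + b·y₀ + c·z₀.
d = 0·(-4) + 0·(-3) + 1·1
  = 0 + 0 + 1
  = 1
Equation: z = 1

z = 1


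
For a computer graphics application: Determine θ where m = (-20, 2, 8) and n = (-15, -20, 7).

m·n = (-20)·(-15) + 2·(-20) + 8·7 = 300 - 40 + 56 = 316
|m| = √((-20)² + 2² + 8²) = √468 ≈ 21.63
|n| = √((-15)² + (-20)² + 7²) = √674 ≈ 25.96
cos θ = (m·n)/(|m||n|) = 316/(21.63·25.96) ≈ 0.5626
θ = arccos(0.5626) ≈ 55.76°

55.76°


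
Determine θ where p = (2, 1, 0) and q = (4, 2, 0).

p·q = 2·4 + 1·2 + 0·0 = 8 + 2 + 0 = 10
|p| = √(2² + 1² + 0²) = √5 ≈ 2.236
|q| = √(4² + 2² + 0²) = √20 ≈ 4.472
cos θ = (p·q)/(|p||q|) = 10/(2.236·4.472) ≈ 1
θ = arccos(1) ≈ 0°

0°


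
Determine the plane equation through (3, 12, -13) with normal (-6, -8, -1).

The plane through P with normal n = (a, b, c) satisfies n·(r - P) = 0,
i.e. ax + by + cz = a·x₀ + b·y₀ + c·z₀.
d = (-6)·3 + (-8)·12 + (-1)·(-13)
  = -18 - 96 + 13
  = -101
Equation: -6x - 8y - z = -101

-6x - 8y - z = -101


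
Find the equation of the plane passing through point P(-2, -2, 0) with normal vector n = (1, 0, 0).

The plane through P with normal n = (a, b, c) satisfies n·(r - P) = 0,
i.e. ax + by + cz = a·x₀ + b·y₀ + c·z₀.
d = 1·(-2) + 0·(-2) + 0·0
  = -2 + 0 + 0
  = -2
Equation: x = -2

x = -2


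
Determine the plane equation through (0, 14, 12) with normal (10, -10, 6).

The plane through P with normal n = (a, b, c) satisfies n·(r - P) = 0,
i.e. ax + by + cz = a·x₀ + b·y₀ + c·z₀.
d = 10·0 + (-10)·14 + 6·12
  = 0 - 140 + 72
  = -68
Equation: 10x - 10y + 6z = -68

10x - 10y + 6z = -68


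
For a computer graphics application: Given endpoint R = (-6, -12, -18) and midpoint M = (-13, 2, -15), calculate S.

S = 2M - R
  = (2·(-13) - (-6), 2·2 - (-12), 2·(-15) - (-18))
  = (-26 + 6, 4 + 12, -30 + 18)
  = (-20, 16, -12)

(-20, 16, -12)


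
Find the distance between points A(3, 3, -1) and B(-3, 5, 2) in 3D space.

d = √[(x₂-x₁)² + (y₂-y₁)² + (z₂-z₁)²]
  = √[(-6)² + 2² + 3²]
  = √[36 + 4 + 9]
  = √49
  ≈ 7

7


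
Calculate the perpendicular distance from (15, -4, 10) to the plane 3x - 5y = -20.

distance = |a·x₀ + b·y₀ + c·z₀ - d| / √(a² + b² + c²)
  = |3·15 + (-5)·(-4) + 0·10 - (-20)| / √(3² + (-5)² + 0²)
  = |45 + 20 + 0 + 20| / √(9 + 25 + 0)
  = |85| / √34
  = 85 / 5.831
  ≈ 14.58

14.58


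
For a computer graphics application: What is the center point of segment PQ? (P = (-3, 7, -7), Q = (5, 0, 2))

M = ((x₁+x₂)/2, (y₁+y₂)/2, (z₁+z₂)/2)
  = ((-3 + 5)/2, (7 + 0)/2, (-7 + 2)/2)
  = (2/2, 7/2, -5/2)
  = (1, 3.5, -2.5)

(1, 3.5, -2.5)


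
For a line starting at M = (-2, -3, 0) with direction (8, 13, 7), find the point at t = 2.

P(t) = M + t·d
  = (-2 + 8·2, -3 + 13·2, 0 + 7·2)
  = (-2 + 16, -3 + 26, 0 + 14)
  = (14, 23, 14)

(14, 23, 14)


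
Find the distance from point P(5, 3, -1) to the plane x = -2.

distance = |a·x₀ + b·y₀ + c·z₀ - d| / √(a² + b² + c²)
  = |1·5 + 0·3 + 0·(-1) - (-2)| / √(1² + 0² + 0²)
  = |5 + 0 + 0 + 2| / √(1 + 0 + 0)
  = |7| / √1
  = 7 / 1
  ≈ 7

7


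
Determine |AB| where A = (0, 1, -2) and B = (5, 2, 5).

d = √[(x₂-x₁)² + (y₂-y₁)² + (z₂-z₁)²]
  = √[5² + 1² + 7²]
  = √[25 + 1 + 49]
  = √75
  ≈ 8.66

8.66


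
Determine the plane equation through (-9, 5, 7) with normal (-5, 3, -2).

The plane through P with normal n = (a, b, c) satisfies n·(r - P) = 0,
i.e. ax + by + cz = a·x₀ + b·y₀ + c·z₀.
d = (-5)·(-9) + 3·5 + (-2)·7
  = 45 + 15 - 14
  = 46
Equation: -5x + 3y - 2z = 46

-5x + 3y - 2z = 46


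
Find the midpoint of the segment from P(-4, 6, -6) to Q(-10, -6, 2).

M = ((x₁+x₂)/2, (y₁+y₂)/2, (z₁+z₂)/2)
  = ((-4 - 10)/2, (6 - 6)/2, (-6 + 2)/2)
  = (-14/2, 0/2, -4/2)
  = (-7, 0, -2)

(-7, 0, -2)


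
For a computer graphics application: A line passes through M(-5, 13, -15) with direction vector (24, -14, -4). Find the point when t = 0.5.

P(t) = M + t·d
  = (-5 + 24·0.5, 13 + (-14)·0.5, -15 + (-4)·0.5)
  = (-5 + 12, 13 - 7, -15 - 2)
  = (7, 6, -17)

(7, 6, -17)


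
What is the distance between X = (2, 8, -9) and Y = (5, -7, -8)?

d = √[(x₂-x₁)² + (y₂-y₁)² + (z₂-z₁)²]
  = √[3² + (-15)² + 1²]
  = √[9 + 225 + 1]
  = √235
  ≈ 15.33

15.33


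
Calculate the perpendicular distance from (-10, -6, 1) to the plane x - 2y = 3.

distance = |a·x₀ + b·y₀ + c·z₀ - d| / √(a² + b² + c²)
  = |1·(-10) + (-2)·(-6) + 0·1 - 3| / √(1² + (-2)² + 0²)
  = |-10 + 12 + 0 - 3| / √(1 + 4 + 0)
  = |-1| / √5
  = 1 / 2.236
  ≈ 0.4472

0.4472


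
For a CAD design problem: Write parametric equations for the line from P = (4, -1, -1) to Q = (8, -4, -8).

Direction vector d = Q - P = (8 - 4, -4 + 1, -8 + 1) = (4, -3, -7)
Parametric form r = P + t·d:
x = 4 + 4t, y = -1 - 3t, z = -1 - 7t

x = 4 + 4t, y = -1 - 3t, z = -1 - 7t


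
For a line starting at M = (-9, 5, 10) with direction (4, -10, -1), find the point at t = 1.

P(t) = M + t·d
  = (-9 + 4·1, 5 + (-10)·1, 10 + (-1)·1)
  = (-9 + 4, 5 - 10, 10 - 1)
  = (-5, -5, 9)

(-5, -5, 9)


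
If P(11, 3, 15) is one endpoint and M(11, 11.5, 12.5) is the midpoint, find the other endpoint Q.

Q = 2M - P
  = (2·11 - 11, 2·11.5 - 3, 2·12.5 - 15)
  = (22 - 11, 23 - 3, 25 - 15)
  = (11, 20, 10)

(11, 20, 10)


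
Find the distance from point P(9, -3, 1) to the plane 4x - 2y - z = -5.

distance = |a·x₀ + b·y₀ + c·z₀ - d| / √(a² + b² + c²)
  = |4·9 + (-2)·(-3) + (-1)·1 - (-5)| / √(4² + (-2)² + (-1)²)
  = |36 + 6 - 1 + 5| / √(16 + 4 + 1)
  = |46| / √21
  = 46 / 4.583
  ≈ 10.04

10.04


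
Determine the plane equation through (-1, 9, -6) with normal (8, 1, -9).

The plane through P with normal n = (a, b, c) satisfies n·(r - P) = 0,
i.e. ax + by + cz = a·x₀ + b·y₀ + c·z₀.
d = 8·(-1) + 1·9 + (-9)·(-6)
  = -8 + 9 + 54
  = 55
Equation: 8x + y - 9z = 55

8x + y - 9z = 55


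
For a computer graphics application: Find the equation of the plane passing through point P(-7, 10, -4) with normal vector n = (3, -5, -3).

The plane through P with normal n = (a, b, c) satisfies n·(r - P) = 0,
i.e. ax + by + cz = a·x₀ + b·y₀ + c·z₀.
d = 3·(-7) + (-5)·10 + (-3)·(-4)
  = -21 - 50 + 12
  = -59
Equation: 3x - 5y - 3z = -59

3x - 5y - 3z = -59


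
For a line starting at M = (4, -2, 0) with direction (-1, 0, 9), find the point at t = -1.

P(t) = M + t·d
  = (4 + (-1)·(-1), -2 + 0·(-1), 0 + 9·(-1))
  = (4 + 1, -2 + 0, 0 - 9)
  = (5, -2, -9)

(5, -2, -9)


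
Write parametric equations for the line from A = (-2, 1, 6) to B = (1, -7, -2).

Direction vector d = B - A = (1 + 2, -7 - 1, -2 - 6) = (3, -8, -8)
Parametric form r = A + t·d:
x = -2 + 3t, y = 1 - 8t, z = 6 - 8t

x = -2 + 3t, y = 1 - 8t, z = 6 - 8t


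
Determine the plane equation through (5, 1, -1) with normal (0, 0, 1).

The plane through P with normal n = (a, b, c) satisfies n·(r - P) = 0,
i.e. ax + by + cz = a·x₀ + b·y₀ + c·z₀.
d = 0·5 + 0·1 + 1·(-1)
  = 0 + 0 - 1
  = -1
Equation: z = -1

z = -1


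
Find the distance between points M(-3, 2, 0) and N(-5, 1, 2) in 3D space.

d = √[(x₂-x₁)² + (y₂-y₁)² + (z₂-z₁)²]
  = √[(-2)² + (-1)² + 2²]
  = √[4 + 1 + 4]
  = √9
  ≈ 3

3


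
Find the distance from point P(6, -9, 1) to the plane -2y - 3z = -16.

distance = |a·x₀ + b·y₀ + c·z₀ - d| / √(a² + b² + c²)
  = |0·6 + (-2)·(-9) + (-3)·1 - (-16)| / √(0² + (-2)² + (-3)²)
  = |0 + 18 - 3 + 16| / √(0 + 4 + 9)
  = |31| / √13
  = 31 / 3.606
  ≈ 8.598

8.598


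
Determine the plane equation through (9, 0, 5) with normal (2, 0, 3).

The plane through P with normal n = (a, b, c) satisfies n·(r - P) = 0,
i.e. ax + by + cz = a·x₀ + b·y₀ + c·z₀.
d = 2·9 + 0·0 + 3·5
  = 18 + 0 + 15
  = 33
Equation: 2x + 3z = 33

2x + 3z = 33


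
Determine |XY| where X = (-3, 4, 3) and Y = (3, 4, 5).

d = √[(x₂-x₁)² + (y₂-y₁)² + (z₂-z₁)²]
  = √[6² + 0² + 2²]
  = √[36 + 0 + 4]
  = √40
  ≈ 6.325

6.325


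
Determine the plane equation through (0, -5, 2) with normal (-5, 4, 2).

The plane through P with normal n = (a, b, c) satisfies n·(r - P) = 0,
i.e. ax + by + cz = a·x₀ + b·y₀ + c·z₀.
d = (-5)·0 + 4·(-5) + 2·2
  = 0 - 20 + 4
  = -16
Equation: -5x + 4y + 2z = -16

-5x + 4y + 2z = -16


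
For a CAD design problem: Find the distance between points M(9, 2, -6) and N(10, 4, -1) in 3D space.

d = √[(x₂-x₁)² + (y₂-y₁)² + (z₂-z₁)²]
  = √[1² + 2² + 5²]
  = √[1 + 4 + 25]
  = √30
  ≈ 5.477

5.477


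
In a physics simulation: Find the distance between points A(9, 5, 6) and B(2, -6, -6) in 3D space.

d = √[(x₂-x₁)² + (y₂-y₁)² + (z₂-z₁)²]
  = √[(-7)² + (-11)² + (-12)²]
  = √[49 + 121 + 144]
  = √314
  ≈ 17.72

17.72


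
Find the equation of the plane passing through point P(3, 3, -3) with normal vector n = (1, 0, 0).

The plane through P with normal n = (a, b, c) satisfies n·(r - P) = 0,
i.e. ax + by + cz = a·x₀ + b·y₀ + c·z₀.
d = 1·3 + 0·3 + 0·(-3)
  = 3 + 0 + 0
  = 3
Equation: x = 3

x = 3


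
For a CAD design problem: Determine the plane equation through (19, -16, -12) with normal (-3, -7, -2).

The plane through P with normal n = (a, b, c) satisfies n·(r - P) = 0,
i.e. ax + by + cz = a·x₀ + b·y₀ + c·z₀.
d = (-3)·19 + (-7)·(-16) + (-2)·(-12)
  = -57 + 112 + 24
  = 79
Equation: -3x - 7y - 2z = 79

-3x - 7y - 2z = 79


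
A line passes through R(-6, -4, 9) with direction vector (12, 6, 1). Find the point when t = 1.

P(t) = R + t·d
  = (-6 + 12·1, -4 + 6·1, 9 + 1·1)
  = (-6 + 12, -4 + 6, 9 + 1)
  = (6, 2, 10)

(6, 2, 10)


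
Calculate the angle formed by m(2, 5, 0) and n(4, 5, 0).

m·n = 2·4 + 5·5 + 0·0 = 8 + 25 + 0 = 33
|m| = √(2² + 5² + 0²) = √29 ≈ 5.385
|n| = √(4² + 5² + 0²) = √41 ≈ 6.403
cos θ = (m·n)/(|m||n|) = 33/(5.385·6.403) ≈ 0.957
θ = arccos(0.957) ≈ 16.86°

16.86°


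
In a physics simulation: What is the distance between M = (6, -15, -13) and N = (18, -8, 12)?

d = √[(x₂-x₁)² + (y₂-y₁)² + (z₂-z₁)²]
  = √[12² + 7² + 25²]
  = √[144 + 49 + 625]
  = √818
  ≈ 28.6

28.6


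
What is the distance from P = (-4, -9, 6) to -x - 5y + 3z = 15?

distance = |a·x₀ + b·y₀ + c·z₀ - d| / √(a² + b² + c²)
  = |(-1)·(-4) + (-5)·(-9) + 3·6 - 15| / √((-1)² + (-5)² + 3²)
  = |4 + 45 + 18 - 15| / √(1 + 25 + 9)
  = |52| / √35
  = 52 / 5.916
  ≈ 8.79

8.79


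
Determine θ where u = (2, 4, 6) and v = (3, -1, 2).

u·v = 2·3 + 4·(-1) + 6·2 = 6 - 4 + 12 = 14
|u| = √(2² + 4² + 6²) = √56 ≈ 7.483
|v| = √(3² + (-1)² + 2²) = √14 ≈ 3.742
cos θ = (u·v)/(|u||v|) = 14/(7.483·3.742) ≈ 0.5
θ = arccos(0.5) ≈ 60°

60°


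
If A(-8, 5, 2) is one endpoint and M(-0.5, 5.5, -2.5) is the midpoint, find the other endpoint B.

B = 2M - A
  = (2·(-0.5) - (-8), 2·5.5 - 5, 2·(-2.5) - 2)
  = (-1 + 8, 11 - 5, -5 - 2)
  = (7, 6, -7)

(7, 6, -7)


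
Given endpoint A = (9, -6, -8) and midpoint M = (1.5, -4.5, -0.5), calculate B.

B = 2M - A
  = (2·1.5 - 9, 2·(-4.5) - (-6), 2·(-0.5) - (-8))
  = (3 - 9, -9 + 6, -1 + 8)
  = (-6, -3, 7)

(-6, -3, 7)


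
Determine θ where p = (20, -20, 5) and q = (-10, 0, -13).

p·q = 20·(-10) + (-20)·0 + 5·(-13) = -200 + 0 - 65 = -265
|p| = √(20² + (-20)² + 5²) = √825 ≈ 28.72
|q| = √((-10)² + 0² + (-13)²) = √269 ≈ 16.4
cos θ = (p·q)/(|p||q|) = -265/(28.72·16.4) ≈ -0.5625
θ = arccos(-0.5625) ≈ 124.2°

124.2°


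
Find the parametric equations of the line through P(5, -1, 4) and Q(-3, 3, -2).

Direction vector d = Q - P = (-3 - 5, 3 + 1, -2 - 4) = (-8, 4, -6)
Parametric form r = P + t·d:
x = 5 - 8t, y = -1 + 4t, z = 4 - 6t

x = 5 - 8t, y = -1 + 4t, z = 4 - 6t


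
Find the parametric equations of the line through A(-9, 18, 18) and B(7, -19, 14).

Direction vector d = B - A = (7 + 9, -19 - 18, 14 - 18) = (16, -37, -4)
Parametric form r = A + t·d:
x = -9 + 16t, y = 18 - 37t, z = 18 - 4t

x = -9 + 16t, y = 18 - 37t, z = 18 - 4t


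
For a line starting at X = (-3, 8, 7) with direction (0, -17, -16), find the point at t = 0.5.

P(t) = X + t·d
  = (-3 + 0·0.5, 8 + (-17)·0.5, 7 + (-16)·0.5)
  = (-3 + 0, 8 - 8.5, 7 - 8)
  = (-3, -0.5, -1)

(-3, -0.5, -1)


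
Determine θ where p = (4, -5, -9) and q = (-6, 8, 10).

p·q = 4·(-6) + (-5)·8 + (-9)·10 = -24 - 40 - 90 = -154
|p| = √(4² + (-5)² + (-9)²) = √122 ≈ 11.05
|q| = √((-6)² + 8² + 10²) = √200 ≈ 14.14
cos θ = (p·q)/(|p||q|) = -154/(11.05·14.14) ≈ -0.9859
θ = arccos(-0.9859) ≈ 170.4°

170.4°


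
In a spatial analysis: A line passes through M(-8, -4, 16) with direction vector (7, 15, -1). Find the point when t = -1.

P(t) = M + t·d
  = (-8 + 7·(-1), -4 + 15·(-1), 16 + (-1)·(-1))
  = (-8 - 7, -4 - 15, 16 + 1)
  = (-15, -19, 17)

(-15, -19, 17)


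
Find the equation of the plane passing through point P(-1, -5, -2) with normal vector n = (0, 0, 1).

The plane through P with normal n = (a, b, c) satisfies n·(r - P) = 0,
i.e. ax + by + cz = a·x₀ + b·y₀ + c·z₀.
d = 0·(-1) + 0·(-5) + 1·(-2)
  = 0 + 0 - 2
  = -2
Equation: z = -2

z = -2


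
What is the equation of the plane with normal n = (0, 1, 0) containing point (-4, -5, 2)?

The plane through P with normal n = (a, b, c) satisfies n·(r - P) = 0,
i.e. ax + by + cz = a·x₀ + b·y₀ + c·z₀.
d = 0·(-4) + 1·(-5) + 0·2
  = 0 - 5 + 0
  = -5
Equation: y = -5

y = -5


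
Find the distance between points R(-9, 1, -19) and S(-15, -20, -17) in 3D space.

d = √[(x₂-x₁)² + (y₂-y₁)² + (z₂-z₁)²]
  = √[(-6)² + (-21)² + 2²]
  = √[36 + 441 + 4]
  = √481
  ≈ 21.93

21.93


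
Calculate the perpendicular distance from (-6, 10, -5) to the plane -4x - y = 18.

distance = |a·x₀ + b·y₀ + c·z₀ - d| / √(a² + b² + c²)
  = |(-4)·(-6) + (-1)·10 + 0·(-5) - 18| / √((-4)² + (-1)² + 0²)
  = |24 - 10 + 0 - 18| / √(16 + 1 + 0)
  = |-4| / √17
  = 4 / 4.123
  ≈ 0.9701

0.9701


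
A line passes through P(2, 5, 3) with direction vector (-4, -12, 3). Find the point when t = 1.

P(t) = P + t·d
  = (2 + (-4)·1, 5 + (-12)·1, 3 + 3·1)
  = (2 - 4, 5 - 12, 3 + 3)
  = (-2, -7, 6)

(-2, -7, 6)


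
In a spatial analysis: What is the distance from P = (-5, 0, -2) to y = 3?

distance = |a·x₀ + b·y₀ + c·z₀ - d| / √(a² + b² + c²)
  = |0·(-5) + 1·0 + 0·(-2) - 3| / √(0² + 1² + 0²)
  = |0 + 0 + 0 - 3| / √(0 + 1 + 0)
  = |-3| / √1
  = 3 / 1
  ≈ 3

3


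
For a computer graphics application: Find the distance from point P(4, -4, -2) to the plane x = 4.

distance = |a·x₀ + b·y₀ + c·z₀ - d| / √(a² + b² + c²)
  = |1·4 + 0·(-4) + 0·(-2) - 4| / √(1² + 0² + 0²)
  = |4 + 0 + 0 - 4| / √(1 + 0 + 0)
  = |0| / √1
  = 0 / 1
  ≈ 0

0


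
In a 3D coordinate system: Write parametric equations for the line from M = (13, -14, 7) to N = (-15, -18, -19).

Direction vector d = N - M = (-15 - 13, -18 + 14, -19 - 7) = (-28, -4, -26)
Parametric form r = M + t·d:
x = 13 - 28t, y = -14 - 4t, z = 7 - 26t

x = 13 - 28t, y = -14 - 4t, z = 7 - 26t


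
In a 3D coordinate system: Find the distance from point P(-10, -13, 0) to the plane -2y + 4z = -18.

distance = |a·x₀ + b·y₀ + c·z₀ - d| / √(a² + b² + c²)
  = |0·(-10) + (-2)·(-13) + 4·0 - (-18)| / √(0² + (-2)² + 4²)
  = |0 + 26 + 0 + 18| / √(0 + 4 + 16)
  = |44| / √20
  = 44 / 4.472
  ≈ 9.839

9.839


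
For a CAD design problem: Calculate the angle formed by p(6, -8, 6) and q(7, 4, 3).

p·q = 6·7 + (-8)·4 + 6·3 = 42 - 32 + 18 = 28
|p| = √(6² + (-8)² + 6²) = √136 ≈ 11.66
|q| = √(7² + 4² + 3²) = √74 ≈ 8.602
cos θ = (p·q)/(|p||q|) = 28/(11.66·8.602) ≈ 0.2791
θ = arccos(0.2791) ≈ 73.79°

73.79°


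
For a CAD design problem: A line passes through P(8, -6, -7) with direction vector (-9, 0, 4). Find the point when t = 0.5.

P(t) = P + t·d
  = (8 + (-9)·0.5, -6 + 0·0.5, -7 + 4·0.5)
  = (8 - 4.5, -6 + 0, -7 + 2)
  = (3.5, -6, -5)

(3.5, -6, -5)


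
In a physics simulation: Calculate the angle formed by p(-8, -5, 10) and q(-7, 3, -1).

p·q = (-8)·(-7) + (-5)·3 + 10·(-1) = 56 - 15 - 10 = 31
|p| = √((-8)² + (-5)² + 10²) = √189 ≈ 13.75
|q| = √((-7)² + 3² + (-1)²) = √59 ≈ 7.681
cos θ = (p·q)/(|p||q|) = 31/(13.75·7.681) ≈ 0.2936
θ = arccos(0.2936) ≈ 72.93°

72.93°


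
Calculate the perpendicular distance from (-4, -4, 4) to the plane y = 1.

distance = |a·x₀ + b·y₀ + c·z₀ - d| / √(a² + b² + c²)
  = |0·(-4) + 1·(-4) + 0·4 - 1| / √(0² + 1² + 0²)
  = |0 - 4 + 0 - 1| / √(0 + 1 + 0)
  = |-5| / √1
  = 5 / 1
  ≈ 5

5


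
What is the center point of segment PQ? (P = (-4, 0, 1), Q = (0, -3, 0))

M = ((x₁+x₂)/2, (y₁+y₂)/2, (z₁+z₂)/2)
  = ((-4 + 0)/2, (0 - 3)/2, (1 + 0)/2)
  = (-4/2, -3/2, 1/2)
  = (-2, -1.5, 0.5)

(-2, -1.5, 0.5)


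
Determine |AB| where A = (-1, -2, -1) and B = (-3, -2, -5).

d = √[(x₂-x₁)² + (y₂-y₁)² + (z₂-z₁)²]
  = √[(-2)² + 0² + (-4)²]
  = √[4 + 0 + 16]
  = √20
  ≈ 4.472

4.472


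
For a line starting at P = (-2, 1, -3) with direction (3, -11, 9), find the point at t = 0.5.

P(t) = P + t·d
  = (-2 + 3·0.5, 1 + (-11)·0.5, -3 + 9·0.5)
  = (-2 + 1.5, 1 - 5.5, -3 + 4.5)
  = (-0.5, -4.5, 1.5)

(-0.5, -4.5, 1.5)


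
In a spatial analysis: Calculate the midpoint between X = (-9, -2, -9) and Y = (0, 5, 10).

M = ((x₁+x₂)/2, (y₁+y₂)/2, (z₁+z₂)/2)
  = ((-9 + 0)/2, (-2 + 5)/2, (-9 + 10)/2)
  = (-9/2, 3/2, 1/2)
  = (-4.5, 1.5, 0.5)

(-4.5, 1.5, 0.5)


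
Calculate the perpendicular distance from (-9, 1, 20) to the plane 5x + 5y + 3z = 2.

distance = |a·x₀ + b·y₀ + c·z₀ - d| / √(a² + b² + c²)
  = |5·(-9) + 5·1 + 3·20 - 2| / √(5² + 5² + 3²)
  = |-45 + 5 + 60 - 2| / √(25 + 25 + 9)
  = |18| / √59
  = 18 / 7.681
  ≈ 2.343

2.343


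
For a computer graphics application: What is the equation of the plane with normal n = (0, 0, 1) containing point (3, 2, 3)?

The plane through P with normal n = (a, b, c) satisfies n·(r - P) = 0,
i.e. ax + by + cz = a·x₀ + b·y₀ + c·z₀.
d = 0·3 + 0·2 + 1·3
  = 0 + 0 + 3
  = 3
Equation: z = 3

z = 3


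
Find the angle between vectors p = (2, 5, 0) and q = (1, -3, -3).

p·q = 2·1 + 5·(-3) + 0·(-3) = 2 - 15 + 0 = -13
|p| = √(2² + 5² + 0²) = √29 ≈ 5.385
|q| = √(1² + (-3)² + (-3)²) = √19 ≈ 4.359
cos θ = (p·q)/(|p||q|) = -13/(5.385·4.359) ≈ -0.5538
θ = arccos(-0.5538) ≈ 123.6°

123.6°
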